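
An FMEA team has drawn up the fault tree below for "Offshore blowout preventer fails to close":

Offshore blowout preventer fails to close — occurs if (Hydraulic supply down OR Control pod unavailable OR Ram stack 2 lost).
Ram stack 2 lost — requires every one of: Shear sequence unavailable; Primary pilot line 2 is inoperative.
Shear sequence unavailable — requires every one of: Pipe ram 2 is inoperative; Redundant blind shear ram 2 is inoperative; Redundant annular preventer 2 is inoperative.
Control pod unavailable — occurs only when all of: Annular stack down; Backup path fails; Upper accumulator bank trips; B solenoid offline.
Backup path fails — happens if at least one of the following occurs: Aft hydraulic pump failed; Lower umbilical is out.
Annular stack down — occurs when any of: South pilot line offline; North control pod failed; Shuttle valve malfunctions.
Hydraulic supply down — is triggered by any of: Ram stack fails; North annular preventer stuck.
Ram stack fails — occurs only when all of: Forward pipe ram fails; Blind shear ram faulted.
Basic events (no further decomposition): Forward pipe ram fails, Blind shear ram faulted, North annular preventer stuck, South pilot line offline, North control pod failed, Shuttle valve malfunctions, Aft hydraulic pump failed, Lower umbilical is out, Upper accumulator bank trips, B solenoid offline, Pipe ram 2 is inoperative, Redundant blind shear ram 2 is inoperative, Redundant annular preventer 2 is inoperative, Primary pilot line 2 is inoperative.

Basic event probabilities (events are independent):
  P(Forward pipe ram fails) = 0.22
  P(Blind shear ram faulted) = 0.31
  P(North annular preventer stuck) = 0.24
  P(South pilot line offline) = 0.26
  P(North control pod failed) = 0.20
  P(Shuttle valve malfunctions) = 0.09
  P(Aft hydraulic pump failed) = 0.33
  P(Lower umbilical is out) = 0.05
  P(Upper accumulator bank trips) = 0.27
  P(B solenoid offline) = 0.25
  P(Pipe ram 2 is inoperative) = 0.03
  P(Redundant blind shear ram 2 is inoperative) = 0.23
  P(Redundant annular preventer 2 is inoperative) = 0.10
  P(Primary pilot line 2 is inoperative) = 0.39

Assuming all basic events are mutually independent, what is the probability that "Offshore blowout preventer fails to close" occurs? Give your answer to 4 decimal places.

0.3000

P(Ram stack fails) [AND] = 0.22 × 0.31 = 0.068200
P(Hydraulic supply down) [OR] = 1 − (1−0.068200) × (1−0.24) = 0.291832
P(Annular stack down) [OR] = 1 − (1−0.26) × (1−0.20) × (1−0.09) = 0.461280
P(Backup path fails) [OR] = 1 − (1−0.33) × (1−0.05) = 0.363500
P(Control pod unavailable) [AND] = 0.461280 × 0.363500 × 0.27 × 0.25 = 0.011318
P(Shear sequence unavailable) [AND] = 0.03 × 0.23 × 0.10 = 0.000690
P(Ram stack 2 lost) [AND] = 0.000690 × 0.39 = 0.000269
P(Offshore blowout preventer fails to close) [OR] = 1 − (1−0.291832) × (1−0.011318) × (1−0.000269) = 0.300035
Rounded to 4 decimal places: P(Offshore blowout preventer fails to close) ≈ 0.3000.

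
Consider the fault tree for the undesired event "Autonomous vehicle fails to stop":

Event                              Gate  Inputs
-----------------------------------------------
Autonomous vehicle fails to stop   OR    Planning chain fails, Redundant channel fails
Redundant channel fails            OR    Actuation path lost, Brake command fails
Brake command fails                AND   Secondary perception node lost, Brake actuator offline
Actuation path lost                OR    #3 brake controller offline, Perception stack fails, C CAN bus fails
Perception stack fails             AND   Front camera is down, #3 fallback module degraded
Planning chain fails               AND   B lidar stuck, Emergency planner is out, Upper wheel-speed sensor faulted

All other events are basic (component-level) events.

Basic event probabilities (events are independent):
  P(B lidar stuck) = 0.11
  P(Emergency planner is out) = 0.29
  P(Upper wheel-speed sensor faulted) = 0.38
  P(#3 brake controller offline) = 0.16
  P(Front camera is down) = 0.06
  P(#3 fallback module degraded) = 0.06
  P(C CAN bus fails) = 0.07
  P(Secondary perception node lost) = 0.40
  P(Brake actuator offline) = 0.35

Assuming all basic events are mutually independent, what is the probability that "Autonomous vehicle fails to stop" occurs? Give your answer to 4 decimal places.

P(Planning chain fails) [AND] = 0.11 × 0.29 × 0.38 = 0.012122
P(Perception stack fails) [AND] = 0.06 × 0.06 = 0.003600
P(Actuation path lost) [OR] = 1 − (1−0.16) × (1−0.003600) × (1−0.07) = 0.221612
P(Brake command fails) [AND] = 0.40 × 0.35 = 0.140000
P(Redundant channel fails) [OR] = 1 − (1−0.221612) × (1−0.140000) = 0.330586
P(Autonomous vehicle fails to stop) [OR] = 1 − (1−0.012122) × (1−0.330586) = 0.338701
Rounded to 4 decimal places: P(Autonomous vehicle fails to stop) ≈ 0.3387.

0.3387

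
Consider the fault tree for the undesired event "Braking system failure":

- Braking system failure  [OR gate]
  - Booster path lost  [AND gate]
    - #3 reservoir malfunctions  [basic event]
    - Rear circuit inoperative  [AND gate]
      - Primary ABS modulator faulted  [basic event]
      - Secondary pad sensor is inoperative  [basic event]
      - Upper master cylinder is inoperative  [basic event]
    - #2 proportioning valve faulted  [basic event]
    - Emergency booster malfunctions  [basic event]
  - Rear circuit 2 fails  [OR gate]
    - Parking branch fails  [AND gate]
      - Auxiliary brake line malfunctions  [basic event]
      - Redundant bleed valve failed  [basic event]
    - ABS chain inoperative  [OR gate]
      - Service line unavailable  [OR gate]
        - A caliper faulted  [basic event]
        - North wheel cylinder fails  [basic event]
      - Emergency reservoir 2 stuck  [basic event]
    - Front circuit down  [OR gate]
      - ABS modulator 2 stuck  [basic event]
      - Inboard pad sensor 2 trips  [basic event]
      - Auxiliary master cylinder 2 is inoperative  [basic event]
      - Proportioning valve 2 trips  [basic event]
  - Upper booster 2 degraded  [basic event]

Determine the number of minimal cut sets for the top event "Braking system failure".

Rear circuit inoperative [AND]: one cut set from each child combined → 1 × 1 × 1 = 1 cut set(s).
Booster path lost [AND]: one cut set from each child combined → 1 × 1 × 1 × 1 = 1 cut set(s).
Parking branch fails [AND]: one cut set from each child combined → 1 × 1 = 1 cut set(s).
Service line unavailable [OR]: union of children's cut sets → 2 cut set(s).
ABS chain inoperative [OR]: union of children's cut sets → 3 cut set(s).
Front circuit down [OR]: union of children's cut sets → 4 cut set(s).
Rear circuit 2 fails [OR]: union of children's cut sets → 8 cut set(s).
Braking system failure [OR]: union of children's cut sets → 10 cut set(s).
Minimal cut sets: {#2 proportioning valve faulted, #3 reservoir malfunctions, Emergency booster malfunctions, Primary ABS modulator faulted, Secondary pad sensor is inoperative, Upper master cylinder is inoperative}; {Auxiliary brake line malfunctions, Redundant bleed valve failed}; {A caliper faulted}; {North wheel cylinder fails}; {Emergency reservoir 2 stuck}; {ABS modulator 2 stuck}; {Inboard pad sensor 2 trips}; {Auxiliary master cylinder 2 is inoperative}; {Proportioning valve 2 trips}; {Upper booster 2 degraded}.

10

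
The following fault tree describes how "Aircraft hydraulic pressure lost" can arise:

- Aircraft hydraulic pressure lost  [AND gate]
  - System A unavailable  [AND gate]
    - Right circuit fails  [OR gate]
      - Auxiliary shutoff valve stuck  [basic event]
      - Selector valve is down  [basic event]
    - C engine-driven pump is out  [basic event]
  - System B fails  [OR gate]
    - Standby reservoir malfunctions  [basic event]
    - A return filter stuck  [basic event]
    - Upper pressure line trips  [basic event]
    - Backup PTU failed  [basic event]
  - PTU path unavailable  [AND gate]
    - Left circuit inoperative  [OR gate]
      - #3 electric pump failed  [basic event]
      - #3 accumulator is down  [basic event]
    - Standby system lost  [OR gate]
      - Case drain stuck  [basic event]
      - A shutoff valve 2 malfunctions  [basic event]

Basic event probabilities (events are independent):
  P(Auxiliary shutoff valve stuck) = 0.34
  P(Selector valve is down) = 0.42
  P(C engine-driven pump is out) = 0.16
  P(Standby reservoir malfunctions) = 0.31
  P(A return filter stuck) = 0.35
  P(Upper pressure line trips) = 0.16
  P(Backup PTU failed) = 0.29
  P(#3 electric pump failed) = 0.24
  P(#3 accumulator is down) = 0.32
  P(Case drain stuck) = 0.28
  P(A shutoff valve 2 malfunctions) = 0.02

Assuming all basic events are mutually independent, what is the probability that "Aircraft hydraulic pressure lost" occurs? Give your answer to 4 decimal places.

P(Right circuit fails) [OR] = 1 − (1−0.34) × (1−0.42) = 0.617200
P(System A unavailable) [AND] = 0.617200 × 0.16 = 0.098752
P(System B fails) [OR] = 1 − (1−0.31) × (1−0.35) × (1−0.16) × (1−0.29) = 0.732515
P(Left circuit inoperative) [OR] = 1 − (1−0.24) × (1−0.32) = 0.483200
P(Standby system lost) [OR] = 1 − (1−0.28) × (1−0.02) = 0.294400
P(PTU path unavailable) [AND] = 0.483200 × 0.294400 = 0.142254
P(Aircraft hydraulic pressure lost) [AND] = 0.098752 × 0.732515 × 0.142254 = 0.010290
Rounded to 4 decimal places: P(Aircraft hydraulic pressure lost) ≈ 0.0103.

0.0103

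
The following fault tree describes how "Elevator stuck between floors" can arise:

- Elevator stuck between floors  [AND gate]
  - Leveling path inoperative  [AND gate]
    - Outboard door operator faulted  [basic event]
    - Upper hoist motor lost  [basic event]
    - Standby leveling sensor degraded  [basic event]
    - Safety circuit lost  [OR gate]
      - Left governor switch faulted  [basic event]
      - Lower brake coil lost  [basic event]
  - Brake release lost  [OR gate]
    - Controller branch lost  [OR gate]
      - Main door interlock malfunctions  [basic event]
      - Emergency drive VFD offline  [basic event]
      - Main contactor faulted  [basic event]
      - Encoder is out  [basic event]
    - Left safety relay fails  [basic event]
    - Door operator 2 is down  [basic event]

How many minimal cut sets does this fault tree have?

Safety circuit lost [OR]: union of children's cut sets → 2 cut set(s).
Leveling path inoperative [AND]: one cut set from each child combined → 1 × 1 × 1 × 2 = 2 cut set(s).
Controller branch lost [OR]: union of children's cut sets → 4 cut set(s).
Brake release lost [OR]: union of children's cut sets → 6 cut set(s).
Elevator stuck between floors [AND]: one cut set from each child combined → 2 × 6 = 12 cut set(s).

12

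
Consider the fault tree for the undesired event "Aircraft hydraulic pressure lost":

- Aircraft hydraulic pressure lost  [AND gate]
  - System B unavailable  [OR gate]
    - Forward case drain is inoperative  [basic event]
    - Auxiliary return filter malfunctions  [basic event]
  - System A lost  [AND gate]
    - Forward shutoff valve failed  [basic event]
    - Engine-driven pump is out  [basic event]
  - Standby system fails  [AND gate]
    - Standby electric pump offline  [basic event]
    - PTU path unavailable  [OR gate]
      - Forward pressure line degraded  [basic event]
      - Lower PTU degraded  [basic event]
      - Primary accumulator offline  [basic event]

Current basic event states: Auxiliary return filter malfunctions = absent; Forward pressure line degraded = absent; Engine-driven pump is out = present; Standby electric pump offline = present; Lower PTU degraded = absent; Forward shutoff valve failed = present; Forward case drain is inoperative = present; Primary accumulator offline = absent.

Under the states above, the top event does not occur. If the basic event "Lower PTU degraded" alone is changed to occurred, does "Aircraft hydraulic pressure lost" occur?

Yes

Counterfactual: set "Lower PTU degraded" to occurred.
System B unavailable [OR]: Forward case drain is inoperative=occurs, Auxiliary return filter malfunctions=not → at least one input occurs → occurs.
System A lost [AND]: Forward shutoff valve failed=occurs, Engine-driven pump is out=occurs → all inputs occur → occurs.
PTU path unavailable [OR]: Forward pressure line degraded=not, Lower PTU degraded=occurs, Primary accumulator offline=not → at least one input occurs → occurs.
Standby system fails [AND]: Standby electric pump offline=occurs, PTU path unavailable=occurs → all inputs occur → occurs.
Aircraft hydraulic pressure lost [AND]: System B unavailable=occurs, System A lost=occurs, Standby system fails=occurs → all inputs occur → occurs.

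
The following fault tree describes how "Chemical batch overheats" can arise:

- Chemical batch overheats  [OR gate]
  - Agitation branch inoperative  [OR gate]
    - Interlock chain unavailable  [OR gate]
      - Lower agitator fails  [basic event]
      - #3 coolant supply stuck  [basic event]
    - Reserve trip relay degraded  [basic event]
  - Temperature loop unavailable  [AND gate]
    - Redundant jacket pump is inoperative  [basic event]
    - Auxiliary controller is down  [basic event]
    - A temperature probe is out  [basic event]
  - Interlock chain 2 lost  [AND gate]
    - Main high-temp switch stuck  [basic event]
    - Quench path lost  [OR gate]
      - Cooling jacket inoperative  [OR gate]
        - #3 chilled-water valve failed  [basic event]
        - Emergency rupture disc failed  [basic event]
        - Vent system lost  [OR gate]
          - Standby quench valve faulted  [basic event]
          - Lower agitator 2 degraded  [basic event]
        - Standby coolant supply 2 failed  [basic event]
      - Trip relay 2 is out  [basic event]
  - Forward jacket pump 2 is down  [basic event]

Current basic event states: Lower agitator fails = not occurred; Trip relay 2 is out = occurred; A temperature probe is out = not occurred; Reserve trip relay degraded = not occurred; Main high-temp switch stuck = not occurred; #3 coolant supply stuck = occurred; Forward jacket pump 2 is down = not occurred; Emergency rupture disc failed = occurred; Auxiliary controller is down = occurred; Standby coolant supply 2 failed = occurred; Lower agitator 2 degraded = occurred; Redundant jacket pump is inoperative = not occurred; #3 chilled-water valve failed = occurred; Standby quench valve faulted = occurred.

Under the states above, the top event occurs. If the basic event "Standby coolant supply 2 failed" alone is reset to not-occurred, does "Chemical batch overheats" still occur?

Counterfactual: set "Standby coolant supply 2 failed" to not occurred.
Interlock chain unavailable [OR]: Lower agitator fails=not, #3 coolant supply stuck=occurs → at least one input occurs → occurs.
Agitation branch inoperative [OR]: Interlock chain unavailable=occurs, Reserve trip relay degraded=not → at least one input occurs → occurs.
Temperature loop unavailable [AND]: Redundant jacket pump is inoperative=not, Auxiliary controller is down=occurs, A temperature probe is out=not → not all inputs occur → does not occur.
Vent system lost [OR]: Standby quench valve faulted=occurs, Lower agitator 2 degraded=occurs → at least one input occurs → occurs.
Cooling jacket inoperative [OR]: #3 chilled-water valve failed=occurs, Emergency rupture disc failed=occurs, Vent system lost=occurs, Standby coolant supply 2 failed=not → at least one input occurs → occurs.
Quench path lost [OR]: Cooling jacket inoperative=occurs, Trip relay 2 is out=occurs → at least one input occurs → occurs.
Interlock chain 2 lost [AND]: Main high-temp switch stuck=not, Quench path lost=occurs → not all inputs occur → does not occur.
Chemical batch overheats [OR]: Agitation branch inoperative=occurs, Temperature loop unavailable=not, Interlock chain 2 lost=not, Forward jacket pump 2 is down=not → at least one input occurs → occurs.

Yes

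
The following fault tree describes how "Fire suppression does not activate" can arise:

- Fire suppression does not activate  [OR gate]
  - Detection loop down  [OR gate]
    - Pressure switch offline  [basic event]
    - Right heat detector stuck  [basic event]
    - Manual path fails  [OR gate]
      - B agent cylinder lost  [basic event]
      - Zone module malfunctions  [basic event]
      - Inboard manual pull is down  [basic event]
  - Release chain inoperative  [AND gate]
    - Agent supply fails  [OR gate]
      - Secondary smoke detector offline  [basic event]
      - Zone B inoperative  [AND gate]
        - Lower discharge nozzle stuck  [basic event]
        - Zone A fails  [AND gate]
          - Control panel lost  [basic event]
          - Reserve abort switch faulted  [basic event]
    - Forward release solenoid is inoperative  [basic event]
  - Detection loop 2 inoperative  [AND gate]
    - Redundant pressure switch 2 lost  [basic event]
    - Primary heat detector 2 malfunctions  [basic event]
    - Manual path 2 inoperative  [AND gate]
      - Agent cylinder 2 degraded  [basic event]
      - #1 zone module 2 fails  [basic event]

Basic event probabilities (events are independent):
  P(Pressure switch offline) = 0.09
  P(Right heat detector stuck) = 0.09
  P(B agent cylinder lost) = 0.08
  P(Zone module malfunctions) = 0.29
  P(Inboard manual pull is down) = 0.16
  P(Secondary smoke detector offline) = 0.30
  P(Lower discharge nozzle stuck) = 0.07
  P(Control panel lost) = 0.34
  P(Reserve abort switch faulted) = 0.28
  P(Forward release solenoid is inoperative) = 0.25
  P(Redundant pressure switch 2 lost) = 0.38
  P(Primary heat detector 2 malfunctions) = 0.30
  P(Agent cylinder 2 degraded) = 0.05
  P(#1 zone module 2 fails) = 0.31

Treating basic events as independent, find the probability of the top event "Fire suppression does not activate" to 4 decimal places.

P(Manual path fails) [OR] = 1 − (1−0.08) × (1−0.29) × (1−0.16) = 0.451312
P(Detection loop down) [OR] = 1 − (1−0.09) × (1−0.09) × (1−0.451312) = 0.545631
P(Zone A fails) [AND] = 0.34 × 0.28 = 0.095200
P(Zone B inoperative) [AND] = 0.07 × 0.095200 = 0.006664
P(Agent supply fails) [OR] = 1 − (1−0.30) × (1−0.006664) = 0.304665
P(Release chain inoperative) [AND] = 0.304665 × 0.25 = 0.076166
P(Manual path 2 inoperative) [AND] = 0.05 × 0.31 = 0.015500
P(Detection loop 2 inoperative) [AND] = 0.38 × 0.30 × 0.015500 = 0.001767
P(Fire suppression does not activate) [OR] = 1 − (1−0.545631) × (1−0.076166) × (1−0.001767) = 0.580980
Rounded to 4 decimal places: P(Fire suppression does not activate) ≈ 0.5810.

0.5810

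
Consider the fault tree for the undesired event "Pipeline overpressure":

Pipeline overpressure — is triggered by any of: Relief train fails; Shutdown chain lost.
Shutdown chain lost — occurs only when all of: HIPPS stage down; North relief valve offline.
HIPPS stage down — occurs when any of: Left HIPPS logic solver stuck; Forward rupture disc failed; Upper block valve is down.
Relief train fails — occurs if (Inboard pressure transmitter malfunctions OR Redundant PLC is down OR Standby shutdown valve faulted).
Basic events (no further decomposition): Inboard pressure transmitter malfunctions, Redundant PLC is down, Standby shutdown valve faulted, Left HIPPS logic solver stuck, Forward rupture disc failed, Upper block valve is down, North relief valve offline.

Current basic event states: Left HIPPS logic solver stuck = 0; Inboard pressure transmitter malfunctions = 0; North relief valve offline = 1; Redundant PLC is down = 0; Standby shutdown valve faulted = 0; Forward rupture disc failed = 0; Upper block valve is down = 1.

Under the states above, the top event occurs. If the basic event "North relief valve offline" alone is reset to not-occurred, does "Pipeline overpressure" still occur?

Counterfactual: set "North relief valve offline" to not occurred.
Relief train fails [OR]: Inboard pressure transmitter malfunctions=not, Redundant PLC is down=not, Standby shutdown valve faulted=not → no input occurs → does not occur.
HIPPS stage down [OR]: Left HIPPS logic solver stuck=not, Forward rupture disc failed=not, Upper block valve is down=occurs → at least one input occurs → occurs.
Shutdown chain lost [AND]: HIPPS stage down=occurs, North relief valve offline=not → not all inputs occur → does not occur.
Pipeline overpressure [OR]: Relief train fails=not, Shutdown chain lost=not → no input occurs → does not occur.

No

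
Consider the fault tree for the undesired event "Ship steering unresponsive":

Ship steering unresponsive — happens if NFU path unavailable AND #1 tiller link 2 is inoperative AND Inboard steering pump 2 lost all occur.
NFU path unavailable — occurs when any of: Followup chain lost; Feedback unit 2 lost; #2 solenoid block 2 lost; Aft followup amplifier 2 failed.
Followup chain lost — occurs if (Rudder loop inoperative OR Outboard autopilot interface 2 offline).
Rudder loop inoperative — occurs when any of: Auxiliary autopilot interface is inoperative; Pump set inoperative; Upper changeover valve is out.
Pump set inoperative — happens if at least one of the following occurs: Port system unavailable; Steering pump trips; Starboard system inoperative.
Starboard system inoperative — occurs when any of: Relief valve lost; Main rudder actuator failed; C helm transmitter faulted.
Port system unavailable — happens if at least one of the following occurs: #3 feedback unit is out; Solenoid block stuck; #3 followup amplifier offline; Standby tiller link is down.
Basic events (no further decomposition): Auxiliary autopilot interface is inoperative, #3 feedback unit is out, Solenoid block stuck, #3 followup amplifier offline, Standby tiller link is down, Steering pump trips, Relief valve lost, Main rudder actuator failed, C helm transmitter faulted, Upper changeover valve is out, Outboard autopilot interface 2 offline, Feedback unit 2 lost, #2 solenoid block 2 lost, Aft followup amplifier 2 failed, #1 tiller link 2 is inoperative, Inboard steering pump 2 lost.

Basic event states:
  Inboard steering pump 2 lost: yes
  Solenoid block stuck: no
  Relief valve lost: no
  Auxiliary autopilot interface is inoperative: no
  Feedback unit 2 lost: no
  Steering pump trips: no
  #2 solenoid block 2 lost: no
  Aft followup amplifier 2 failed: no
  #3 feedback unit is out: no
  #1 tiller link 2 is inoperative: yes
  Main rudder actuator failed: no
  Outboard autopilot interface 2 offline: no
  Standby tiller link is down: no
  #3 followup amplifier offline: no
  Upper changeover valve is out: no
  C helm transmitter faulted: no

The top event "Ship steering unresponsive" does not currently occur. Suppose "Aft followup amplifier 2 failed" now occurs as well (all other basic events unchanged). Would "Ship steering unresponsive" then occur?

Counterfactual: set "Aft followup amplifier 2 failed" to occurred.
Port system unavailable [OR]: #3 feedback unit is out=not, Solenoid block stuck=not, #3 followup amplifier offline=not, Standby tiller link is down=not → no input occurs → does not occur.
Starboard system inoperative [OR]: Relief valve lost=not, Main rudder actuator failed=not, C helm transmitter faulted=not → no input occurs → does not occur.
Pump set inoperative [OR]: Port system unavailable=not, Steering pump trips=not, Starboard system inoperative=not → no input occurs → does not occur.
Rudder loop inoperative [OR]: Auxiliary autopilot interface is inoperative=not, Pump set inoperative=not, Upper changeover valve is out=not → no input occurs → does not occur.
Followup chain lost [OR]: Rudder loop inoperative=not, Outboard autopilot interface 2 offline=not → no input occurs → does not occur.
NFU path unavailable [OR]: Followup chain lost=not, Feedback unit 2 lost=not, #2 solenoid block 2 lost=not, Aft followup amplifier 2 failed=occurs → at least one input occurs → occurs.
Ship steering unresponsive [AND]: NFU path unavailable=occurs, #1 tiller link 2 is inoperative=occurs, Inboard steering pump 2 lost=occurs → all inputs occur → occurs.

Yes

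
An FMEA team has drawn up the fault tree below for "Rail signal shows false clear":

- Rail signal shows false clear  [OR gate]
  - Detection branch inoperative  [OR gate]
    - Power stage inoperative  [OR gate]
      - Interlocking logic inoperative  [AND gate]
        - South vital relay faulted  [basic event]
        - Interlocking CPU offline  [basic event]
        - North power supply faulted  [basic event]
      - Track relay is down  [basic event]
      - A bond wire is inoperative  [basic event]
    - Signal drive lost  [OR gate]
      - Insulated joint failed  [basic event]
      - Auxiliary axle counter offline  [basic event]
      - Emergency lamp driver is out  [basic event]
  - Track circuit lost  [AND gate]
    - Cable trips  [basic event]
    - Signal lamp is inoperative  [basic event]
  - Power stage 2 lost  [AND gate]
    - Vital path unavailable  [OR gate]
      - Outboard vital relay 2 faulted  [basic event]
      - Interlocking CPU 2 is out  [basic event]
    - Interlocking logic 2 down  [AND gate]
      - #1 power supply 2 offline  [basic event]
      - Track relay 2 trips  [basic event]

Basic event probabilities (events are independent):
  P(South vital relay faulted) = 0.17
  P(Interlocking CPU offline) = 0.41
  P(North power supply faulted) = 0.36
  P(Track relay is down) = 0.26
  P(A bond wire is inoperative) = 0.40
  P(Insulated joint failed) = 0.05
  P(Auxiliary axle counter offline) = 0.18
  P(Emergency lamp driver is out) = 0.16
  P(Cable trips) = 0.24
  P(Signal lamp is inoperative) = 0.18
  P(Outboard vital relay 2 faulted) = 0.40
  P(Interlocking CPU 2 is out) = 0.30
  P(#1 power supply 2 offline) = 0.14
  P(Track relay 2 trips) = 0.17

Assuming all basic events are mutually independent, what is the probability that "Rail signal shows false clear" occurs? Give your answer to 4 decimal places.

P(Interlocking logic inoperative) [AND] = 0.17 × 0.41 × 0.36 = 0.025092
P(Power stage inoperative) [OR] = 1 − (1−0.025092) × (1−0.26) × (1−0.40) = 0.567141
P(Signal drive lost) [OR] = 1 − (1−0.05) × (1−0.18) × (1−0.16) = 0.345640
P(Detection branch inoperative) [OR] = 1 − (1−0.567141) × (1−0.345640) = 0.716754
P(Track circuit lost) [AND] = 0.24 × 0.18 = 0.043200
P(Vital path unavailable) [OR] = 1 − (1−0.40) × (1−0.30) = 0.580000
P(Interlocking logic 2 down) [AND] = 0.14 × 0.17 = 0.023800
P(Power stage 2 lost) [AND] = 0.580000 × 0.023800 = 0.013804
P(Rail signal shows false clear) [OR] = 1 − (1−0.716754) × (1−0.043200) × (1−0.013804) = 0.732731
Rounded to 4 decimal places: P(Rail signal shows false clear) ≈ 0.7327.

0.7327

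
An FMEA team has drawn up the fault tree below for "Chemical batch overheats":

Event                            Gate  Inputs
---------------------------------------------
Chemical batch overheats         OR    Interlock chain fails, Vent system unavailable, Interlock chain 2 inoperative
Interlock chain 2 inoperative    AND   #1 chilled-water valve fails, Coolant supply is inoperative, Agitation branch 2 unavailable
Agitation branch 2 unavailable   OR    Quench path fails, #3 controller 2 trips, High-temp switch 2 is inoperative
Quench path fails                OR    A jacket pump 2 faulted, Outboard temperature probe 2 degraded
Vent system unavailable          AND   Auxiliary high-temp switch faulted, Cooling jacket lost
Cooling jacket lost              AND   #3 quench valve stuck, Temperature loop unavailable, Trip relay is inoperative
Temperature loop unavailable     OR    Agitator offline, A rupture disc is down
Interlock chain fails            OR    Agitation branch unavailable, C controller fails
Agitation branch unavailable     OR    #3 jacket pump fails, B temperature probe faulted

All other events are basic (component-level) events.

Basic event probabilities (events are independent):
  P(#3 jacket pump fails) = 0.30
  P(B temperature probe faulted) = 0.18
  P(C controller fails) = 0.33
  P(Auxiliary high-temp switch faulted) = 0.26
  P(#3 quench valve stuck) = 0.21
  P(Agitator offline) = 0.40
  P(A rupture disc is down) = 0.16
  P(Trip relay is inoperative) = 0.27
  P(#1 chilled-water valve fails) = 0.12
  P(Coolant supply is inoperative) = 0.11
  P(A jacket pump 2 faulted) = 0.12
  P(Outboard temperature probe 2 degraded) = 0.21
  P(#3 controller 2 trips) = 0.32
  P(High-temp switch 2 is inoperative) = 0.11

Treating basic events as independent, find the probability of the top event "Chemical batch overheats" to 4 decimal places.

0.6212

P(Agitation branch unavailable) [OR] = 1 − (1−0.30) × (1−0.18) = 0.426000
P(Interlock chain fails) [OR] = 1 − (1−0.426000) × (1−0.33) = 0.615420
P(Temperature loop unavailable) [OR] = 1 − (1−0.40) × (1−0.16) = 0.496000
P(Cooling jacket lost) [AND] = 0.21 × 0.496000 × 0.27 = 0.028123
P(Vent system unavailable) [AND] = 0.26 × 0.028123 = 0.007312
P(Quench path fails) [OR] = 1 − (1−0.12) × (1−0.21) = 0.304800
P(Agitation branch 2 unavailable) [OR] = 1 − (1−0.304800) × (1−0.32) × (1−0.11) = 0.579265
P(Interlock chain 2 inoperative) [AND] = 0.12 × 0.11 × 0.579265 = 0.007646
P(Chemical batch overheats) [OR] = 1 − (1−0.615420) × (1−0.007312) × (1−0.007646) = 0.621151
Rounded to 4 decimal places: P(Chemical batch overheats) ≈ 0.6212.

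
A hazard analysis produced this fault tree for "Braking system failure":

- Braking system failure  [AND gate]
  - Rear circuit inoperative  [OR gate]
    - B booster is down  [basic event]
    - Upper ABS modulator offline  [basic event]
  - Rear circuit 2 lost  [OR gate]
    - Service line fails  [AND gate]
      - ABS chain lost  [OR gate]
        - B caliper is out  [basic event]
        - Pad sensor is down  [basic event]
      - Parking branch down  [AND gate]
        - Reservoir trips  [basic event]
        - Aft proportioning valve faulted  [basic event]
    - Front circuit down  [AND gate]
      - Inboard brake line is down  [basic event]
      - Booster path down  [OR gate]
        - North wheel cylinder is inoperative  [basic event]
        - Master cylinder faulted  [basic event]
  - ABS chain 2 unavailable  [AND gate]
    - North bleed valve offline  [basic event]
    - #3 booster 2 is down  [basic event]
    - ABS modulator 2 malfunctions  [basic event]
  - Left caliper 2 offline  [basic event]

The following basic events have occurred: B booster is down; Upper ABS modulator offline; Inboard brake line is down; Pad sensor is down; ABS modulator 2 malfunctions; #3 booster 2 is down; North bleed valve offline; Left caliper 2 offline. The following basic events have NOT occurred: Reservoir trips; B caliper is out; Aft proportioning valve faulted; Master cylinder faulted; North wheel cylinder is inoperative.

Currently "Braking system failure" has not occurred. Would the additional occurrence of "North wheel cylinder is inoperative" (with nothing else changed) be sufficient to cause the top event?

Yes

Counterfactual: set "North wheel cylinder is inoperative" to occurred.
Rear circuit inoperative [OR]: B booster is down=occurs, Upper ABS modulator offline=occurs → at least one input occurs → occurs.
ABS chain lost [OR]: B caliper is out=not, Pad sensor is down=occurs → at least one input occurs → occurs.
Parking branch down [AND]: Reservoir trips=not, Aft proportioning valve faulted=not → not all inputs occur → does not occur.
Service line fails [AND]: ABS chain lost=occurs, Parking branch down=not → not all inputs occur → does not occur.
Booster path down [OR]: North wheel cylinder is inoperative=occurs, Master cylinder faulted=not → at least one input occurs → occurs.
Front circuit down [AND]: Inboard brake line is down=occurs, Booster path down=occurs → all inputs occur → occurs.
Rear circuit 2 lost [OR]: Service line fails=not, Front circuit down=occurs → at least one input occurs → occurs.
ABS chain 2 unavailable [AND]: North bleed valve offline=occurs, #3 booster 2 is down=occurs, ABS modulator 2 malfunctions=occurs → all inputs occur → occurs.
Braking system failure [AND]: Rear circuit inoperative=occurs, Rear circuit 2 lost=occurs, ABS chain 2 unavailable=occurs, Left caliper 2 offline=occurs → all inputs occur → occurs.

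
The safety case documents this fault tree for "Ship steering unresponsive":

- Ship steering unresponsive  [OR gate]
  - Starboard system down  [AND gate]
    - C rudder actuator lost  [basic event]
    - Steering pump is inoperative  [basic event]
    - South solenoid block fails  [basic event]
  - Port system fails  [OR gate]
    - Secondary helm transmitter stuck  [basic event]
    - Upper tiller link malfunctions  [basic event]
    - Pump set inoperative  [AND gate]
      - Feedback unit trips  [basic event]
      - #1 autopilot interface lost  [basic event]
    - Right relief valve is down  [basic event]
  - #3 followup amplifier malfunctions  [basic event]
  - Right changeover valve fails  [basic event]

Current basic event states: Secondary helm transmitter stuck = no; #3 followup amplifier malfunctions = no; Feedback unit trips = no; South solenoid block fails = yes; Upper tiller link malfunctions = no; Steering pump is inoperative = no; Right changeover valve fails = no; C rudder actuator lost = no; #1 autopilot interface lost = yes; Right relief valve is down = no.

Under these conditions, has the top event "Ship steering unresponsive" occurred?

Starboard system down [AND]: C rudder actuator lost=not, Steering pump is inoperative=not, South solenoid block fails=occurs → not all inputs occur → does not occur.
Pump set inoperative [AND]: Feedback unit trips=not, #1 autopilot interface lost=occurs → not all inputs occur → does not occur.
Port system fails [OR]: Secondary helm transmitter stuck=not, Upper tiller link malfunctions=not, Pump set inoperative=not, Right relief valve is down=not → no input occurs → does not occur.
Ship steering unresponsive [OR]: Starboard system down=not, Port system fails=not, #3 followup amplifier malfunctions=not, Right changeover valve fails=not → no input occurs → does not occur.

No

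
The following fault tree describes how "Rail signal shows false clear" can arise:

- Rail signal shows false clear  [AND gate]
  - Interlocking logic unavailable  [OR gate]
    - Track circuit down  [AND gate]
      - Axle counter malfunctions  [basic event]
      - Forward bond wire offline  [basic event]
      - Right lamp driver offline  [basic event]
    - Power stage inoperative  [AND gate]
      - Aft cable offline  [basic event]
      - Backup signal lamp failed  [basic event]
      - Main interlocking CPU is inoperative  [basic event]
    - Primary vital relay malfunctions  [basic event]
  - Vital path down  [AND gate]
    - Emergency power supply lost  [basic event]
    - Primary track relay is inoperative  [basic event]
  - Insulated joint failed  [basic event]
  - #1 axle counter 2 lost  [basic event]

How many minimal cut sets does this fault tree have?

3

Track circuit down [AND]: one cut set from each child combined → 1 × 1 × 1 = 1 cut set(s).
Power stage inoperative [AND]: one cut set from each child combined → 1 × 1 × 1 = 1 cut set(s).
Interlocking logic unavailable [OR]: union of children's cut sets → 3 cut set(s).
Vital path down [AND]: one cut set from each child combined → 1 × 1 = 1 cut set(s).
Rail signal shows false clear [AND]: one cut set from each child combined → 3 × 1 × 1 × 1 = 3 cut set(s).
Minimal cut sets: {#1 axle counter 2 lost, Axle counter malfunctions, Emergency power supply lost, Forward bond wire offline, Insulated joint failed, Primary track relay is inoperative, Right lamp driver offline}; {#1 axle counter 2 lost, Aft cable offline, Backup signal lamp failed, Emergency power supply lost, Insulated joint failed, Main interlocking CPU is inoperative, Primary track relay is inoperative}; {#1 axle counter 2 lost, Emergency power supply lost, Insulated joint failed, Primary track relay is inoperative, Primary vital relay malfunctions}.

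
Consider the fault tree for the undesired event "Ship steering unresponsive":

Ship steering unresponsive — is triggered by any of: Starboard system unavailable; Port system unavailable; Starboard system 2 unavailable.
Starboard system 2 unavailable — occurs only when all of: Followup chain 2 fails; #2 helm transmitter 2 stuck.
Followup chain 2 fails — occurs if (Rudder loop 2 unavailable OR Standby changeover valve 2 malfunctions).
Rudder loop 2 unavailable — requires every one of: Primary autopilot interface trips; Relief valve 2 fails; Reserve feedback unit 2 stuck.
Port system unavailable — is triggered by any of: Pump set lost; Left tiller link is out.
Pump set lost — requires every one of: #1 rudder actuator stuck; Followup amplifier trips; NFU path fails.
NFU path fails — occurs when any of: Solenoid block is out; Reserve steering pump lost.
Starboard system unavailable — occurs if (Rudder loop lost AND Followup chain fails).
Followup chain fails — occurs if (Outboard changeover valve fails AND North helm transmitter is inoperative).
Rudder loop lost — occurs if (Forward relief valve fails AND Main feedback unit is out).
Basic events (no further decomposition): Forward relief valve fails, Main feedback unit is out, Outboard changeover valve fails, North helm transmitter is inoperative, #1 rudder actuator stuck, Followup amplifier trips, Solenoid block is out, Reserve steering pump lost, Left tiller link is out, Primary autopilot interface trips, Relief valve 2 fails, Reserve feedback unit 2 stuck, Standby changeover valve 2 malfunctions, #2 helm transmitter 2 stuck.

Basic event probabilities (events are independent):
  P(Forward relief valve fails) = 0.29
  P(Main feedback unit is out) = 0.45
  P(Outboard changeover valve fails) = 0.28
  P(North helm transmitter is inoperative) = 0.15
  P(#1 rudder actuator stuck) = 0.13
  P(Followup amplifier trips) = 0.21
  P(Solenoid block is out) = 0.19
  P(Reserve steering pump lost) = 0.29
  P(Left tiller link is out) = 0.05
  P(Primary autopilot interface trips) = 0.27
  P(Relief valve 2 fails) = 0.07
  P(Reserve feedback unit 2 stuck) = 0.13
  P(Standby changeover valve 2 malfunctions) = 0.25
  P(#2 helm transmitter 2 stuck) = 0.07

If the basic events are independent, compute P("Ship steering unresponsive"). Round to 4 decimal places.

P(Rudder loop lost) [AND] = 0.29 × 0.45 = 0.130500
P(Followup chain fails) [AND] = 0.28 × 0.15 = 0.042000
P(Starboard system unavailable) [AND] = 0.130500 × 0.042000 = 0.005481
P(NFU path fails) [OR] = 1 − (1−0.19) × (1−0.29) = 0.424900
P(Pump set lost) [AND] = 0.13 × 0.21 × 0.424900 = 0.011600
P(Port system unavailable) [OR] = 1 − (1−0.011600) × (1−0.05) = 0.061020
P(Rudder loop 2 unavailable) [AND] = 0.27 × 0.07 × 0.13 = 0.002457
P(Followup chain 2 fails) [OR] = 1 − (1−0.002457) × (1−0.25) = 0.251843
P(Starboard system 2 unavailable) [AND] = 0.251843 × 0.07 = 0.017629
P(Ship steering unresponsive) [OR] = 1 − (1−0.005481) × (1−0.061020) × (1−0.017629) = 0.082629
Rounded to 4 decimal places: P(Ship steering unresponsive) ≈ 0.0826.

0.0826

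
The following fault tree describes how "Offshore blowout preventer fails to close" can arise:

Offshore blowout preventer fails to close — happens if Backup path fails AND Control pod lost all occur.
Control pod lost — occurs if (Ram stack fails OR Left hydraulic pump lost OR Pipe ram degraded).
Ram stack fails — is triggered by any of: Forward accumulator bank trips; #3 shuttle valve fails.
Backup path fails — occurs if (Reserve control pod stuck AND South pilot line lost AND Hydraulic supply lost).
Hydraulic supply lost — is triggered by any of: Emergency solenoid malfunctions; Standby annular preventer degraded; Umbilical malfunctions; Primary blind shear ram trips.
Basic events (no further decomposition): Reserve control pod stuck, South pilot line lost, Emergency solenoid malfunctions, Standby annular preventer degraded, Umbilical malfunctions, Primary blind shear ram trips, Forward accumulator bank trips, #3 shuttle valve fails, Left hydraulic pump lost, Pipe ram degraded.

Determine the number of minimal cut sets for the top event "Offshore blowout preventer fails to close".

Hydraulic supply lost [OR]: union of children's cut sets → 4 cut set(s).
Backup path fails [AND]: one cut set from each child combined → 1 × 1 × 4 = 4 cut set(s).
Ram stack fails [OR]: union of children's cut sets → 2 cut set(s).
Control pod lost [OR]: union of children's cut sets → 4 cut set(s).
Offshore blowout preventer fails to close [AND]: one cut set from each child combined → 4 × 4 = 16 cut set(s).

16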